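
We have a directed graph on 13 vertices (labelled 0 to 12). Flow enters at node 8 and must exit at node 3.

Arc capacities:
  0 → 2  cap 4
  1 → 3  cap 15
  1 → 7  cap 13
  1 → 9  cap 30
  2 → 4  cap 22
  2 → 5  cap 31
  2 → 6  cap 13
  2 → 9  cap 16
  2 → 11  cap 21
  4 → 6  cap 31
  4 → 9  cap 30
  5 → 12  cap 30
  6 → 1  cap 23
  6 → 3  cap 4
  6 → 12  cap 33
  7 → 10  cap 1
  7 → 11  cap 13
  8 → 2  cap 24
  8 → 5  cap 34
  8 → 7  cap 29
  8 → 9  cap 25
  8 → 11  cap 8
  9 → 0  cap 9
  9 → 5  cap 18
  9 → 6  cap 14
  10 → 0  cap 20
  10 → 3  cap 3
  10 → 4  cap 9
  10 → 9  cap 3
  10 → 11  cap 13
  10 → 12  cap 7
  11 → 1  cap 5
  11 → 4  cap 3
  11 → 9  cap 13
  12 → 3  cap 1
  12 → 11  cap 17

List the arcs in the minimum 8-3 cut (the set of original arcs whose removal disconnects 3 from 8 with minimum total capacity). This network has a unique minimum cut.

Min-cut arcs: {(1,3), (6,3), (7,10), (12,3)} (total capacity 21)

augment #1: 8→2→6→3 push 4
augment #2: 8→5→12→3 push 1
augment #3: 8→7→10→3 push 1
augment #4: 8→11→1→3 push 5
augment #5: 8→2→6→1→3 push 9
augment #6: 8→9→6→1→3 push 1
max flow = 21; residual-reachable set from 8 gives S-side
cut edges (S→T): {(1,3), (6,3), (7,10), (12,3)} total cap 21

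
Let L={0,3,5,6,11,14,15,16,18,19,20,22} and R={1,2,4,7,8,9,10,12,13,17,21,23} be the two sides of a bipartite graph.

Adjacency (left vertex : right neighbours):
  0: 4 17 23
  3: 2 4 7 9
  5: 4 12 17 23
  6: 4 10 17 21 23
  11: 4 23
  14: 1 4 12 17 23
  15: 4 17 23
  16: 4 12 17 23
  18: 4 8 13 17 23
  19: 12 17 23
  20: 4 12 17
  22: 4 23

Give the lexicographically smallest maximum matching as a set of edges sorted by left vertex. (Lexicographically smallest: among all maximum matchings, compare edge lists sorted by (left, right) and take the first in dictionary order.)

Lex-smallest maximum matching: {(0,4), (3,2), (5,12), (6,10), (11,23), (14,1), (15,17), (18,8)}

|M| = 8 (so the lex-smallest maximum matching has 8 edges)
process left vertices in ascending order; for each, take the smallest-labelled available neighbour that still permits 8 edges overall, or leave it unmatched if none does
lex-smallest matching: {0-4, 3-2, 5-12, 6-10, 11-23, 14-1, 15-17, 18-8}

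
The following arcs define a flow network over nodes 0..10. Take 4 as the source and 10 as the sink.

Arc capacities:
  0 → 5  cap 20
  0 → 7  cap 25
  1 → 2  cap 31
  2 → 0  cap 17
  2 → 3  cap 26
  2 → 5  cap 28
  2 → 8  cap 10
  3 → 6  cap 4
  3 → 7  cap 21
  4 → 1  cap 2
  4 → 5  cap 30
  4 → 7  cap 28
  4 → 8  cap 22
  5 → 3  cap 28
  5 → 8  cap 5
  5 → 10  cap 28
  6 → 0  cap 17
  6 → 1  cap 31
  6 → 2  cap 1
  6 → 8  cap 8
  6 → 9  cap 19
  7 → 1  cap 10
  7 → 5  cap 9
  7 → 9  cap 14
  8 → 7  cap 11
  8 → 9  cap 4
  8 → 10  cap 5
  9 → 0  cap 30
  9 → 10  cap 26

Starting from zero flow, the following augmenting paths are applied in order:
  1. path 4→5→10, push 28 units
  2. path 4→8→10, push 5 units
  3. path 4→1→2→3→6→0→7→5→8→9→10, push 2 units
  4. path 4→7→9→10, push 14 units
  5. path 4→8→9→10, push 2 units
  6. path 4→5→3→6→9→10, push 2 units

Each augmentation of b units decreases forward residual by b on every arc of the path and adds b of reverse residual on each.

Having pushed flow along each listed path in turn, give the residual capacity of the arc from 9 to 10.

after path 1 (4→5→10, push 28): res(9,10)=26
after path 2 (4→8→10, push 5): res(9,10)=26
after path 3 (4→1→2→3→6→0→7→5→8→9→10, push 2): res(9,10)=24
after path 4 (4→7→9→10, push 14): res(9,10)=10
after path 5 (4→8→9→10, push 2): res(9,10)=8
after path 6 (4→5→3→6→9→10, push 2): res(9,10)=6

Residual capacity of (9,10): 6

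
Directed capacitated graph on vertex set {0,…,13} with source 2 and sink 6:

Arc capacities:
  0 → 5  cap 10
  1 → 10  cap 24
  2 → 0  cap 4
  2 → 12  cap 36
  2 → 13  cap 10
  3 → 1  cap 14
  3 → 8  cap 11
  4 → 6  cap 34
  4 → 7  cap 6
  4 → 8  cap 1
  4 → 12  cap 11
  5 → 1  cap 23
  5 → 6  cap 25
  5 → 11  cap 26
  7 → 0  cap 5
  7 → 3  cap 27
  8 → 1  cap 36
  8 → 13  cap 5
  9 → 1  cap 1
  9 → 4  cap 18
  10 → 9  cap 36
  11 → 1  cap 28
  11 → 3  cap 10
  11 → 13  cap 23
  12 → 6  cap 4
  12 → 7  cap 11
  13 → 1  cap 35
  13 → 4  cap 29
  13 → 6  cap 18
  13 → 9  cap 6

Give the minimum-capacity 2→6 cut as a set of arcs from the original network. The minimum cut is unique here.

Min-cut arcs: {(2,0), (2,13), (12,6), (12,7)} (total capacity 29)

augment #1: 2→12→6 push 4
augment #2: 2→13→6 push 10
augment #3: 2→0→5→6 push 4
augment #4: 2→12→7→0→5→6 push 5
augment #5: 2→12→7→3→8→13→6 push 5
augment #6: 2→12→7→3→1→10→9→4→6 push 1
max flow = 29; residual-reachable set from 2 gives S-side
cut edges (S→T): {(2,0), (2,13), (12,6), (12,7)} total cap 29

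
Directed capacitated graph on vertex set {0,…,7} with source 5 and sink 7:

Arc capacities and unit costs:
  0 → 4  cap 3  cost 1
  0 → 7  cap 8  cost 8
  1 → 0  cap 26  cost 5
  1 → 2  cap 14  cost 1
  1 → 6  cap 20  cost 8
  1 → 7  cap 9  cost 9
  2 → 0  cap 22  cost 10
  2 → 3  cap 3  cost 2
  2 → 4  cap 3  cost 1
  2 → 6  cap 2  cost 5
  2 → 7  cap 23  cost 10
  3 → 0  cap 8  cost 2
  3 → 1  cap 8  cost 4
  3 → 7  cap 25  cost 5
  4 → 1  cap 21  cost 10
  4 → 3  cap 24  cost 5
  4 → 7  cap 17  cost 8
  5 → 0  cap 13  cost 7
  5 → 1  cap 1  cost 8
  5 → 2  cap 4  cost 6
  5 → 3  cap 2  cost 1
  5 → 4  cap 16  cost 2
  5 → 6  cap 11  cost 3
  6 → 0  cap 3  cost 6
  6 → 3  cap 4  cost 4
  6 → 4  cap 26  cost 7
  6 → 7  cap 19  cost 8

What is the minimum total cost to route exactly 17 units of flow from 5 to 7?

shortest-cost path #1: 5→3→7 push 2 @ unit cost 6 (adds 12)
shortest-cost path #2: 5→4→7 push 15 @ unit cost 10 (adds 150)
total cost = 162

Minimum cost for 17 units: 162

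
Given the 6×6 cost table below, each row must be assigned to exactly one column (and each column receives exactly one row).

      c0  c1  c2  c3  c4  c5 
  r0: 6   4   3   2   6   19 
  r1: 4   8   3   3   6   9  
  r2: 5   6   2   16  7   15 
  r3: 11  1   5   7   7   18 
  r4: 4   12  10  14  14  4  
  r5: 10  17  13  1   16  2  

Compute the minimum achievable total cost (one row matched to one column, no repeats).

optimal assignment: row0→col3 (cost 2), row1→col4 (cost 6), row2→col2 (cost 2), row3→col1 (cost 1), row4→col0 (cost 4), row5→col5 (cost 2)
total = 2 + 6 + 2 + 1 + 4 + 2 = 17

Minimum assignment cost: 17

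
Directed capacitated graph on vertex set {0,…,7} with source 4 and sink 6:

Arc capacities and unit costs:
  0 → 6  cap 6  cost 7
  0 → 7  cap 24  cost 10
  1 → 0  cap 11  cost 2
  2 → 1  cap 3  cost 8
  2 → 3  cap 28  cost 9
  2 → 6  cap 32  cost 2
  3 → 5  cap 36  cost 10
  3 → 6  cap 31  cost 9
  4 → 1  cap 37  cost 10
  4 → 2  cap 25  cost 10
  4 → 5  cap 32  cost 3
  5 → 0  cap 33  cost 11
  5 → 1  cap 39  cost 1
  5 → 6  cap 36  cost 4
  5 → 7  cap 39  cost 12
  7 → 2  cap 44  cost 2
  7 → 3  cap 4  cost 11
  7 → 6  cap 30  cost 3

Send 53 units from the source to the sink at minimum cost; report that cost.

shortest-cost path #1: 4→5→6 push 32 @ unit cost 7 (adds 224)
shortest-cost path #2: 4→2→6 push 21 @ unit cost 12 (adds 252)
total cost = 476

Minimum cost for 53 units: 476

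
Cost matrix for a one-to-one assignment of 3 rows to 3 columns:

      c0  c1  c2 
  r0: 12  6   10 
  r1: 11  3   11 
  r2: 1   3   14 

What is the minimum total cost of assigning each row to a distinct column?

optimal assignment: row0→col2 (cost 10), row1→col1 (cost 3), row2→col0 (cost 1)
total = 10 + 3 + 1 = 14

Minimum assignment cost: 14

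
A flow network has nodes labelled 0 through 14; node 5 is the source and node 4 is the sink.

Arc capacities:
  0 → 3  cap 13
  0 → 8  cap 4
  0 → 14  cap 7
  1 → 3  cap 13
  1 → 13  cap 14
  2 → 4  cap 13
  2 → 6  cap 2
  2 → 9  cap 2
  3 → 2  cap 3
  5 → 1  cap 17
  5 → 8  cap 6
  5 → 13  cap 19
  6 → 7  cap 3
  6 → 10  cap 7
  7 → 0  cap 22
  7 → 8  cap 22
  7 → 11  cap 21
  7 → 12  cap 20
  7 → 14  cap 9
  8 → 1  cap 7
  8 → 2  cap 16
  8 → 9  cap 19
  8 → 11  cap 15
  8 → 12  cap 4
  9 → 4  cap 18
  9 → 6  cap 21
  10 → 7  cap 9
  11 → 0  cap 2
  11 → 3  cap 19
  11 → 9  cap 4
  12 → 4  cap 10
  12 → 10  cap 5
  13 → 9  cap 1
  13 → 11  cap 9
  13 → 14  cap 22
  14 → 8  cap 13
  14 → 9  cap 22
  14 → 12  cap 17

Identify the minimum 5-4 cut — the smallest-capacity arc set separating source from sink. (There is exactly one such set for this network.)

Min-cut arcs: {(3,2), (5,8), (11,0), (11,9), (13,9), (13,14)} (total capacity 38)

augment #1: 5→8→2→4 push 6
augment #2: 5→13→9→4 push 1
augment #3: 5→1→3→2→4 push 3
augment #4: 5→13→11→9→4 push 4
augment #5: 5→13→14→9→4 push 13
augment #6: 5→13→14→12→4 push 1
augment #7: 5→1→13→14→12→4 push 8
augment #8: 5→1→13→11→0→8→2→4 push 2
max flow = 38; residual-reachable set from 5 gives S-side
cut edges (S→T): {(3,2), (5,8), (11,0), (11,9), (13,9), (13,14)} total cap 38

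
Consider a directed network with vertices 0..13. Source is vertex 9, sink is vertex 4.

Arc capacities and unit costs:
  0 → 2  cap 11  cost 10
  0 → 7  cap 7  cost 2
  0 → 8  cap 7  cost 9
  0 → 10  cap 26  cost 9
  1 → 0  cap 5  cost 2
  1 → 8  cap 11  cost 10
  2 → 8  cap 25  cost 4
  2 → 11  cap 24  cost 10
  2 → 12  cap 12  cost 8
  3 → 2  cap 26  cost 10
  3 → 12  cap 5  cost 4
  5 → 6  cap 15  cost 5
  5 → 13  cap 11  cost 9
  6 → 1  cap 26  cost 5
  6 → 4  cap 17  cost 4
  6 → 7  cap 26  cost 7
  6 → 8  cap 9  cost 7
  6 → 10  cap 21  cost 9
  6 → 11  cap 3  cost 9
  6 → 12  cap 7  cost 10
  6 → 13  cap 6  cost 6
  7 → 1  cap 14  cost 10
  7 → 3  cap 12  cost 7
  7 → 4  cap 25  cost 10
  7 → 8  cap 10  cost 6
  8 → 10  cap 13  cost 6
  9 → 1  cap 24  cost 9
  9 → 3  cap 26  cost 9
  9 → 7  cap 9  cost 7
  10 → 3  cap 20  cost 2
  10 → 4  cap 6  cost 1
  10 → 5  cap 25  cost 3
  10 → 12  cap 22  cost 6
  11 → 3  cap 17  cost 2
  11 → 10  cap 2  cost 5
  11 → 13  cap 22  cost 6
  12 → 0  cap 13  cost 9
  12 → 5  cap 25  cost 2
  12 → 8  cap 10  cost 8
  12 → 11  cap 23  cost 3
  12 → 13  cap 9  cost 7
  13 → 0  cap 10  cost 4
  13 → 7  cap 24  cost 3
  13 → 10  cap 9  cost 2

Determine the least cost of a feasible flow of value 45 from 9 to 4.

Minimum cost for 45 units: 1392

shortest-cost path #1: 9→7→4 push 9 @ unit cost 17 (adds 153)
shortest-cost path #2: 9→1→0→10→4 push 5 @ unit cost 21 (adds 105)
shortest-cost path #3: 9→3→12→11→10→4 push 1 @ unit cost 22 (adds 22)
shortest-cost path #4: 9→3→12→5→6→4 push 4 @ unit cost 24 (adds 96)
shortest-cost path #5: 9→1→8→10→11→12→5→6→4 push 1 @ unit cost 28 (adds 28)
shortest-cost path #6: 9→1→8→10→0→7→4 push 5 @ unit cost 28 (adds 140)
shortest-cost path #7: 9→1→8→10→5→6→4 push 5 @ unit cost 37 (adds 185)
shortest-cost path #8: 9→3→2→12→5→6→4 push 5 @ unit cost 38 (adds 190)
shortest-cost path #9: 9→3→2→12→13→7→4 push 7 @ unit cost 47 (adds 329)
shortest-cost path #10: 9→3→2→11→13→7→4 push 3 @ unit cost 48 (adds 144)
total cost = 1392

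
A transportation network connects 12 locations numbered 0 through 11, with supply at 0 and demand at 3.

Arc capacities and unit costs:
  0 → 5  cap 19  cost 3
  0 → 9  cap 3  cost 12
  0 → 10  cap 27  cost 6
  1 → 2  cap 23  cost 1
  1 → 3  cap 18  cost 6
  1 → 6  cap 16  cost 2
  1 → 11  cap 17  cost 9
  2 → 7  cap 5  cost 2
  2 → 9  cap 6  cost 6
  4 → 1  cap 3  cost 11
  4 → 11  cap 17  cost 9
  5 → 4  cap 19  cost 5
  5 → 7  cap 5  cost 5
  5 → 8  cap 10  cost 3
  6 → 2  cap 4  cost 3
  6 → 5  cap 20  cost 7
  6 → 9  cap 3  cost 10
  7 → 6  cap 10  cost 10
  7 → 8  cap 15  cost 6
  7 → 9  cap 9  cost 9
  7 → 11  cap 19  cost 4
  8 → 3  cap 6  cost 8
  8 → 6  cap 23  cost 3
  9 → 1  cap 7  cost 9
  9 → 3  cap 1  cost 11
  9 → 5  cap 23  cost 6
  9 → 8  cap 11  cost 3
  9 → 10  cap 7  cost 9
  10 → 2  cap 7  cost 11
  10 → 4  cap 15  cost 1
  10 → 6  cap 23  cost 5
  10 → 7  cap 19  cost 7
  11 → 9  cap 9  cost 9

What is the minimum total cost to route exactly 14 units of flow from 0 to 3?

shortest-cost path #1: 0→5→8→3 push 6 @ unit cost 14 (adds 84)
shortest-cost path #2: 0→9→3 push 1 @ unit cost 23 (adds 23)
shortest-cost path #3: 0→10→4→1→3 push 3 @ unit cost 24 (adds 72)
shortest-cost path #4: 0→9→1→3 push 2 @ unit cost 27 (adds 54)
shortest-cost path #5: 0→5→7→9→1→3 push 2 @ unit cost 32 (adds 64)
total cost = 297

Minimum cost for 14 units: 297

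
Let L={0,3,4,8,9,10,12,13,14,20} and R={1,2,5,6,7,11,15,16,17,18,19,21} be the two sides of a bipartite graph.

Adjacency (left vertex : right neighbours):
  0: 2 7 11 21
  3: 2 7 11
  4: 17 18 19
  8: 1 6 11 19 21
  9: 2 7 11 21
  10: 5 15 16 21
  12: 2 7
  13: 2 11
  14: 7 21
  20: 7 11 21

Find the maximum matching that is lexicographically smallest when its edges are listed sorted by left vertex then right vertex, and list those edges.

|M| = 7 (so the lex-smallest maximum matching has 7 edges)
process left vertices in ascending order; for each, take the smallest-labelled available neighbour that still permits 7 edges overall, or leave it unmatched if none does
lex-smallest matching: {0-2, 3-7, 4-17, 8-1, 9-11, 10-5, 14-21}

Lex-smallest maximum matching: {(0,2), (3,7), (4,17), (8,1), (9,11), (10,5), (14,21)}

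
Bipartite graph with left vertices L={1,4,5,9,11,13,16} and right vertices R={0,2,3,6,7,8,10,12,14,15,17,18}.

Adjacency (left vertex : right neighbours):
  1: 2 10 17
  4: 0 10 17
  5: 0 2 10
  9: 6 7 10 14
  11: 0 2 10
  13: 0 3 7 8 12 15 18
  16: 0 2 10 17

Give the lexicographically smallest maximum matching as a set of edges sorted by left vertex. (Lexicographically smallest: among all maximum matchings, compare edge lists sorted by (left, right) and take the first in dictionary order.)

|M| = 6 (so the lex-smallest maximum matching has 6 edges)
process left vertices in ascending order; for each, take the smallest-labelled available neighbour that still permits 6 edges overall, or leave it unmatched if none does
lex-smallest matching: {1-2, 4-0, 5-10, 9-6, 13-3, 16-17}

Lex-smallest maximum matching: {(1,2), (4,0), (5,10), (9,6), (13,3), (16,17)}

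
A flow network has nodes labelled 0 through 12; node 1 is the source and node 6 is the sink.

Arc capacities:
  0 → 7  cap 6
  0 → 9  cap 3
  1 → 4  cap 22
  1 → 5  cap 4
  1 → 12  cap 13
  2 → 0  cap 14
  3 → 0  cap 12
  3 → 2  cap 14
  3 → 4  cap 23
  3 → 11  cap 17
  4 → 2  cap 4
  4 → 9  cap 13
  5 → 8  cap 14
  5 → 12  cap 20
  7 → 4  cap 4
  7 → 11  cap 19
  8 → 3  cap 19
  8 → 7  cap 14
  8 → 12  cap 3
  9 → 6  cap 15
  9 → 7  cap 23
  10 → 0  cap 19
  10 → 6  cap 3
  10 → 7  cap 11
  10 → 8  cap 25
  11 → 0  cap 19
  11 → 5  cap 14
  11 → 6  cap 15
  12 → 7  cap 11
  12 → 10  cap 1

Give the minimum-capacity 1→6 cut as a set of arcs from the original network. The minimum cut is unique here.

augment #1: 1→4→9→6 push 13
augment #2: 1→12→10→6 push 1
augment #3: 1→12→7→11→6 push 11
augment #4: 1→4→2→0→9→6 push 2
augment #5: 1→5→8→3→11→6 push 4
max flow = 31; residual-reachable set from 1 gives S-side
cut edges (S→T): {(9,6), (11,6), (12,10)} total cap 31

Min-cut arcs: {(9,6), (11,6), (12,10)} (total capacity 31)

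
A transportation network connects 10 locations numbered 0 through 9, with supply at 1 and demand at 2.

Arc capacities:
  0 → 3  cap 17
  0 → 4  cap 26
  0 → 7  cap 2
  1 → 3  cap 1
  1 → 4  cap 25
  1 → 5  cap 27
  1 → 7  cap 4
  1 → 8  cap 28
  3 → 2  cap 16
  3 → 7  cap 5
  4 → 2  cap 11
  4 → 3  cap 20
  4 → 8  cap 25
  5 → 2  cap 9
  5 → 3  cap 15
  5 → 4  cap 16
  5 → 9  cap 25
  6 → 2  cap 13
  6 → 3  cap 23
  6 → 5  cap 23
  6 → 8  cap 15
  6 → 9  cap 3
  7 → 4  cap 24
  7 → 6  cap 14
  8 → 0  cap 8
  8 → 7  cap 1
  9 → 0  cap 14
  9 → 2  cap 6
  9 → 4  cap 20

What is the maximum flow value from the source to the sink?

augment #1: 1→3→2 bottleneck 1, total now 1
augment #2: 1→4→2 bottleneck 11, total now 12
augment #3: 1→5→2 bottleneck 9, total now 21
augment #4: 1→4→3→2 bottleneck 14, total now 35
augment #5: 1→5→3→2 bottleneck 1, total now 36
augment #6: 1→5→9→2 bottleneck 6, total now 42
augment #7: 1→7→6→2 bottleneck 4, total now 46
augment #8: 1→8→7→6→2 bottleneck 1, total now 47
augment #9: 1→5→3→7→6→2 bottleneck 5, total now 52
augment #10: 1→8→0→7→6→2 bottleneck 2, total now 54

Maximum flow value: 54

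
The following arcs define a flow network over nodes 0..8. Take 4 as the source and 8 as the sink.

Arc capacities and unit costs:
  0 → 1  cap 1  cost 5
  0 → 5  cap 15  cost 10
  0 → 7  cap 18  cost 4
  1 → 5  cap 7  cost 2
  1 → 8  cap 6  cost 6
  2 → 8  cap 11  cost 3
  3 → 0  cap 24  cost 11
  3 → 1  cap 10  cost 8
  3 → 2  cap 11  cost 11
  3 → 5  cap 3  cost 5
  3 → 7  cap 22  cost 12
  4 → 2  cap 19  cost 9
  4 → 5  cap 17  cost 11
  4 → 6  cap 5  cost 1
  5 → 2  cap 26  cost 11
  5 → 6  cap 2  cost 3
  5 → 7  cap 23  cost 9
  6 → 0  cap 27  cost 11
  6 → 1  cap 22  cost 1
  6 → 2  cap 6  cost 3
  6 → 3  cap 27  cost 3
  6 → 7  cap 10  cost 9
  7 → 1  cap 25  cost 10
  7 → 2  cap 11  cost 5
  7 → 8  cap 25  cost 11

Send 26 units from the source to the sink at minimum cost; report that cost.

shortest-cost path #1: 4→6→2→8 push 5 @ unit cost 7 (adds 35)
shortest-cost path #2: 4→2→8 push 6 @ unit cost 12 (adds 72)
shortest-cost path #3: 4→2→6→1→8 push 5 @ unit cost 13 (adds 65)
shortest-cost path #4: 4→5→6→1→8 push 1 @ unit cost 21 (adds 21)
shortest-cost path #5: 4→5→7→8 push 9 @ unit cost 31 (adds 279)
total cost = 472

Minimum cost for 26 units: 472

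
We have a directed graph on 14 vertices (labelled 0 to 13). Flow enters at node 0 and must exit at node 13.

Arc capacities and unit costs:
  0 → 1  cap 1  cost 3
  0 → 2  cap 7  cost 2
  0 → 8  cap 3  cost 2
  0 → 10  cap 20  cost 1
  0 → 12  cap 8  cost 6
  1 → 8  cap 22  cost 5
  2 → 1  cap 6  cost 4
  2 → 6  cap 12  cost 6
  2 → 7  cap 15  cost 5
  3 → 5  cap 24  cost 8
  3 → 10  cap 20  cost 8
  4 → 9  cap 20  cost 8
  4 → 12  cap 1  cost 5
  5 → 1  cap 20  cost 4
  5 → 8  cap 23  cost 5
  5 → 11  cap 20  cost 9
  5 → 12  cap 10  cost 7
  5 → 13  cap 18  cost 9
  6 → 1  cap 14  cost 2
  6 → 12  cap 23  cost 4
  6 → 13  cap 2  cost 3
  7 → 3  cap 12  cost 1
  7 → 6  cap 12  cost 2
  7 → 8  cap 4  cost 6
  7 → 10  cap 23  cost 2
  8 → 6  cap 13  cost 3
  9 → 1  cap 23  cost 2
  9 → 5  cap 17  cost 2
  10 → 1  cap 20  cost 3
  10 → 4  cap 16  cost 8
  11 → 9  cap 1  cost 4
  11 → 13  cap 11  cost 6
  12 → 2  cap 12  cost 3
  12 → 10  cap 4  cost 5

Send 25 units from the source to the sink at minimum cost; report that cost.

Minimum cost for 25 units: 669

shortest-cost path #1: 0→8→6→13 push 2 @ unit cost 8 (adds 16)
shortest-cost path #2: 0→2→7→3→5→13 push 7 @ unit cost 25 (adds 175)
shortest-cost path #3: 0→10→4→9→5→13 push 11 @ unit cost 28 (adds 308)
shortest-cost path #4: 0→10→4→9→5→11→13 push 5 @ unit cost 34 (adds 170)
total cost = 669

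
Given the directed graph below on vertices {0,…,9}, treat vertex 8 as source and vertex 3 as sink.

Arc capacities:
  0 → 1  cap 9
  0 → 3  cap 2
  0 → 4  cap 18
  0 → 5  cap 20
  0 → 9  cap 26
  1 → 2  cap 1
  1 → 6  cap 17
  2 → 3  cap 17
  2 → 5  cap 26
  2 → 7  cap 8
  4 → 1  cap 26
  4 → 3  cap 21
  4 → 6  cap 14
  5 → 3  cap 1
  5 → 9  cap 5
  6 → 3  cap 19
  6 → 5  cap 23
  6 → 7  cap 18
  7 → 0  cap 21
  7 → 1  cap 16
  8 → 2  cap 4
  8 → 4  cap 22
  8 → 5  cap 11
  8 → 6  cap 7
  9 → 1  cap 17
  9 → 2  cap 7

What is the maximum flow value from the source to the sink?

Maximum flow value: 39

augment #1: 8→2→3 bottleneck 4, total now 4
augment #2: 8→4→3 bottleneck 21, total now 25
augment #3: 8→5→3 bottleneck 1, total now 26
augment #4: 8→6→3 bottleneck 7, total now 33
augment #5: 8→4→6→3 bottleneck 1, total now 34
augment #6: 8→5→9→2→3 bottleneck 5, total now 39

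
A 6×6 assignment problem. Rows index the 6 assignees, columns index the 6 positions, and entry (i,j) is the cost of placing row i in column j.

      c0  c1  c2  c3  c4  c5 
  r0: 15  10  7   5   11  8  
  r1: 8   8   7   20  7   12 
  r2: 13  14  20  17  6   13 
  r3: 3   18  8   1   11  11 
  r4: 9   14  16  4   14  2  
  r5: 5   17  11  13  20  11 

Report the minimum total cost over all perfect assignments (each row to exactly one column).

Minimum assignment cost: 29

optimal assignment: row0→col2 (cost 7), row1→col1 (cost 8), row2→col4 (cost 6), row3→col3 (cost 1), row4→col5 (cost 2), row5→col0 (cost 5)
total = 7 + 8 + 6 + 1 + 2 + 5 = 29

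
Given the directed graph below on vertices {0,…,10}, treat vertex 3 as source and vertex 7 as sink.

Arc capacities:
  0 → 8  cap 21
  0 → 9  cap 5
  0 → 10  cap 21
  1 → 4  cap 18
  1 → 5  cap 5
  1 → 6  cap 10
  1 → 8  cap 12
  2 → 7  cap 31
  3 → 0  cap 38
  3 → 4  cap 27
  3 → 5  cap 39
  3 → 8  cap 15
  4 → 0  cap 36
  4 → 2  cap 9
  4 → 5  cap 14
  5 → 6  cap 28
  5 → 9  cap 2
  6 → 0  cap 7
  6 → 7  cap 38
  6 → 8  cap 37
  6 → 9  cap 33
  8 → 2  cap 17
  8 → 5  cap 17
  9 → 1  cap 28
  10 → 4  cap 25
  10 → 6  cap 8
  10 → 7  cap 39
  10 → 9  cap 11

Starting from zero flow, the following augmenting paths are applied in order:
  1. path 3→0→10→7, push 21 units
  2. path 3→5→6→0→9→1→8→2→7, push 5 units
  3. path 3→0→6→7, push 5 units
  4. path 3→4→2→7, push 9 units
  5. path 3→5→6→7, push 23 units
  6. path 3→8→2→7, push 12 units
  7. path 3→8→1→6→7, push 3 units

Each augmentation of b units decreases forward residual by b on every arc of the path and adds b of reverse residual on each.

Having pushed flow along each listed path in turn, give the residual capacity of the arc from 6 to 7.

after path 1 (3→0→10→7, push 21): res(6,7)=38
after path 2 (3→5→6→0→9→1→8→2→7, push 5): res(6,7)=38
after path 3 (3→0→6→7, push 5): res(6,7)=33
after path 4 (3→4→2→7, push 9): res(6,7)=33
after path 5 (3→5→6→7, push 23): res(6,7)=10
after path 6 (3→8→2→7, push 12): res(6,7)=10
after path 7 (3→8→1→6→7, push 3): res(6,7)=7

Residual capacity of (6,7): 7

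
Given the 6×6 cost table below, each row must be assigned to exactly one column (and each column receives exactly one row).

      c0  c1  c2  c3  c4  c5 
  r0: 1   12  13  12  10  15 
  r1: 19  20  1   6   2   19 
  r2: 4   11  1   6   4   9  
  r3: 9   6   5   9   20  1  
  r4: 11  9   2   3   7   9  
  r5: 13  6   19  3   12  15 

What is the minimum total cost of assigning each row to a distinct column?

optimal assignment: row0→col0 (cost 1), row1→col4 (cost 2), row2→col2 (cost 1), row3→col5 (cost 1), row4→col3 (cost 3), row5→col1 (cost 6)
total = 1 + 2 + 1 + 1 + 3 + 6 = 14

Minimum assignment cost: 14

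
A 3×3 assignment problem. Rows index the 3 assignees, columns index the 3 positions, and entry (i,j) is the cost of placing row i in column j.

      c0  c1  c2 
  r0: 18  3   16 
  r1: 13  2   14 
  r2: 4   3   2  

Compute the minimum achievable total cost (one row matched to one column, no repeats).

optimal assignment: row0→col1 (cost 3), row1→col0 (cost 13), row2→col2 (cost 2)
total = 3 + 13 + 2 = 18

Minimum assignment cost: 18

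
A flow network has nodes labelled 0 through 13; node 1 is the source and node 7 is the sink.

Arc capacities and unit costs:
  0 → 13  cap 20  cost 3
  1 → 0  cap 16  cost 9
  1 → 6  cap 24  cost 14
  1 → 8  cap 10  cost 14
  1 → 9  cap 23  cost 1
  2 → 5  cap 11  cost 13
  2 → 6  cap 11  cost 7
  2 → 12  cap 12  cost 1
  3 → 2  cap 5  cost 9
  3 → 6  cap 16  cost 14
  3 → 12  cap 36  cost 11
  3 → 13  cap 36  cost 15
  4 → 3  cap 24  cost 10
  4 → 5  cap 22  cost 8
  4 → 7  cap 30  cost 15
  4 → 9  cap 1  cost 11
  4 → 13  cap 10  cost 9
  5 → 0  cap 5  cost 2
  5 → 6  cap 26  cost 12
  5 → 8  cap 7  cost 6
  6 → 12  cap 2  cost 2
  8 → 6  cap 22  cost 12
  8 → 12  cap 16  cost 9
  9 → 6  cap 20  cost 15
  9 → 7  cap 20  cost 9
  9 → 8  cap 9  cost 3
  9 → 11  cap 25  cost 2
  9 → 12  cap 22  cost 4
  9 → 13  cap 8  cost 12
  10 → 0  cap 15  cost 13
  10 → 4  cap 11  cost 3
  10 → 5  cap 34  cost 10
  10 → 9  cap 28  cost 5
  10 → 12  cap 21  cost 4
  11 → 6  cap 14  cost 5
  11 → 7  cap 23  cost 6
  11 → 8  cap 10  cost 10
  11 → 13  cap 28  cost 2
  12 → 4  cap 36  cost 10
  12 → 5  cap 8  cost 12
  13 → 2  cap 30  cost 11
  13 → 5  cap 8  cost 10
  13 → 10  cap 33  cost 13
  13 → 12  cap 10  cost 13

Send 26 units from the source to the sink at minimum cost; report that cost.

Minimum cost for 26 units: 324

shortest-cost path #1: 1→9→11→7 push 23 @ unit cost 9 (adds 207)
shortest-cost path #2: 1→0→13→10→9→7 push 3 @ unit cost 39 (adds 117)
total cost = 324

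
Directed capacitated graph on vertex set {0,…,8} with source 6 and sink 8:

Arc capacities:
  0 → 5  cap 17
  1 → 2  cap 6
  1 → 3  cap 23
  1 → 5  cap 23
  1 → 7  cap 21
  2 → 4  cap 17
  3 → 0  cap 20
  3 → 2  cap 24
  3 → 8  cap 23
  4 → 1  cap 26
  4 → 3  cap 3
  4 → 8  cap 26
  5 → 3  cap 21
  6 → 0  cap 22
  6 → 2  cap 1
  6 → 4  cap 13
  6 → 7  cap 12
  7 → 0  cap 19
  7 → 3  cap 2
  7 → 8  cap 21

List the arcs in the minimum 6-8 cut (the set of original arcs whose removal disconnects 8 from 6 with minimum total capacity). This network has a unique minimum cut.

augment #1: 6→4→8 push 13
augment #2: 6→7→8 push 12
augment #3: 6→2→4→8 push 1
augment #4: 6→0→5→3→8 push 17
max flow = 43; residual-reachable set from 6 gives S-side
cut edges (S→T): {(0,5), (6,2), (6,4), (6,7)} total cap 43

Min-cut arcs: {(0,5), (6,2), (6,4), (6,7)} (total capacity 43)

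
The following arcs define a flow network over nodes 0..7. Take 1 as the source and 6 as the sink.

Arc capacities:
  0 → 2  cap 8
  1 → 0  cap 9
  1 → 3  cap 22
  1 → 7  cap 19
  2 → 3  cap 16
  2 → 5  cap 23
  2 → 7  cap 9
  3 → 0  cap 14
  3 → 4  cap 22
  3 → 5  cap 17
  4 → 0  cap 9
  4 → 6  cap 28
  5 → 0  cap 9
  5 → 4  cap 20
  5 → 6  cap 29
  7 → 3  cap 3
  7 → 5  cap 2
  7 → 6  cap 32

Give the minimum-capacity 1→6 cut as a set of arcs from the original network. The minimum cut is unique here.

augment #1: 1→7→6 push 19
augment #2: 1→3→4→6 push 22
augment #3: 1→0→2→5→6 push 8
max flow = 49; residual-reachable set from 1 gives S-side
cut edges (S→T): {(0,2), (1,3), (1,7)} total cap 49

Min-cut arcs: {(0,2), (1,3), (1,7)} (total capacity 49)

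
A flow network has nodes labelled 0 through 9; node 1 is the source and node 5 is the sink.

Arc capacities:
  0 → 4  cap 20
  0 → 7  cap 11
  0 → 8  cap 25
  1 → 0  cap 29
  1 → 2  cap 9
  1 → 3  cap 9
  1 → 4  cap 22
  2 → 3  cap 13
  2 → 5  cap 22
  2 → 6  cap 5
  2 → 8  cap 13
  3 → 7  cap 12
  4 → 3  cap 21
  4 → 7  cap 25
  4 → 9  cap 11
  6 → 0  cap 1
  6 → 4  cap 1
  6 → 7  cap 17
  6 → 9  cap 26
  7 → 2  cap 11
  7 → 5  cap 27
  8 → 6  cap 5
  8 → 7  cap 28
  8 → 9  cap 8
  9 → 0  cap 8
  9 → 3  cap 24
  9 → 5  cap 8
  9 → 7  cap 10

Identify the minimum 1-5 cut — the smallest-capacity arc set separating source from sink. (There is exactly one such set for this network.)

augment #1: 1→2→5 push 9
augment #2: 1→0→7→5 push 11
augment #3: 1→3→7→5 push 9
augment #4: 1→4→7→5 push 7
augment #5: 1→4→9→5 push 8
augment #6: 1→4→7→2→5 push 7
augment #7: 1→0→4→7→2→5 push 4
max flow = 55; residual-reachable set from 1 gives S-side
cut edges (S→T): {(1,2), (7,2), (7,5), (9,5)} total cap 55

Min-cut arcs: {(1,2), (7,2), (7,5), (9,5)} (total capacity 55)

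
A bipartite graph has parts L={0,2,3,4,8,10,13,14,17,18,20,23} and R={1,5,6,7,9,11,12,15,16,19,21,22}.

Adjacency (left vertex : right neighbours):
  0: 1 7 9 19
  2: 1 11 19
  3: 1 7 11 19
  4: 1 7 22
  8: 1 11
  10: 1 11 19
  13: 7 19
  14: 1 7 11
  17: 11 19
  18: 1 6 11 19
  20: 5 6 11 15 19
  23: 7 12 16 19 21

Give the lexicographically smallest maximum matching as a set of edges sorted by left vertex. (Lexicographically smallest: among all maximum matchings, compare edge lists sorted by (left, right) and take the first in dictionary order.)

|M| = 9 (so the lex-smallest maximum matching has 9 edges)
process left vertices in ascending order; for each, take the smallest-labelled available neighbour that still permits 9 edges overall, or leave it unmatched if none does
lex-smallest matching: {0-9, 2-1, 3-7, 4-22, 8-11, 10-19, 18-6, 20-5, 23-12}

Lex-smallest maximum matching: {(0,9), (2,1), (3,7), (4,22), (8,11), (10,19), (18,6), (20,5), (23,12)}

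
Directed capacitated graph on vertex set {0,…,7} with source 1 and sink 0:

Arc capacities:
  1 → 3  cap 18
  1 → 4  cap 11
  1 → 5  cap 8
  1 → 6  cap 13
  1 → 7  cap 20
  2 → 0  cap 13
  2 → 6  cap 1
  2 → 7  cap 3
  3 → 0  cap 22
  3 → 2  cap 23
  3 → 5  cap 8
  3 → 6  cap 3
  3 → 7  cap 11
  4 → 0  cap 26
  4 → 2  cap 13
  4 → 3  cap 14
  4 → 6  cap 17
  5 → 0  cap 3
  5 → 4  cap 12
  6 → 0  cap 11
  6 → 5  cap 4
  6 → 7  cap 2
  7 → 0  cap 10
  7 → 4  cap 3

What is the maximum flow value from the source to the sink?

Maximum flow value: 63

augment #1: 1→3→0 bottleneck 18, total now 18
augment #2: 1→4→0 bottleneck 11, total now 29
augment #3: 1→5→0 bottleneck 3, total now 32
augment #4: 1→6→0 bottleneck 11, total now 43
augment #5: 1→7→0 bottleneck 10, total now 53
augment #6: 1→5→4→0 bottleneck 5, total now 58
augment #7: 1→7→4→0 bottleneck 3, total now 61
augment #8: 1→6→5→4→0 bottleneck 2, total now 63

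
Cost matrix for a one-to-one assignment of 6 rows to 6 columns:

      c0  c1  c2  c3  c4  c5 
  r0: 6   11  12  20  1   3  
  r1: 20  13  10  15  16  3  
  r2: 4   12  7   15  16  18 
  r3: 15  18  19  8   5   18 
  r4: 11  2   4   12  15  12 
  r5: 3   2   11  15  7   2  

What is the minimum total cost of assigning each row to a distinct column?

Minimum assignment cost: 22

optimal assignment: row0→col4 (cost 1), row1→col5 (cost 3), row2→col0 (cost 4), row3→col3 (cost 8), row4→col2 (cost 4), row5→col1 (cost 2)
total = 1 + 3 + 4 + 8 + 4 + 2 = 22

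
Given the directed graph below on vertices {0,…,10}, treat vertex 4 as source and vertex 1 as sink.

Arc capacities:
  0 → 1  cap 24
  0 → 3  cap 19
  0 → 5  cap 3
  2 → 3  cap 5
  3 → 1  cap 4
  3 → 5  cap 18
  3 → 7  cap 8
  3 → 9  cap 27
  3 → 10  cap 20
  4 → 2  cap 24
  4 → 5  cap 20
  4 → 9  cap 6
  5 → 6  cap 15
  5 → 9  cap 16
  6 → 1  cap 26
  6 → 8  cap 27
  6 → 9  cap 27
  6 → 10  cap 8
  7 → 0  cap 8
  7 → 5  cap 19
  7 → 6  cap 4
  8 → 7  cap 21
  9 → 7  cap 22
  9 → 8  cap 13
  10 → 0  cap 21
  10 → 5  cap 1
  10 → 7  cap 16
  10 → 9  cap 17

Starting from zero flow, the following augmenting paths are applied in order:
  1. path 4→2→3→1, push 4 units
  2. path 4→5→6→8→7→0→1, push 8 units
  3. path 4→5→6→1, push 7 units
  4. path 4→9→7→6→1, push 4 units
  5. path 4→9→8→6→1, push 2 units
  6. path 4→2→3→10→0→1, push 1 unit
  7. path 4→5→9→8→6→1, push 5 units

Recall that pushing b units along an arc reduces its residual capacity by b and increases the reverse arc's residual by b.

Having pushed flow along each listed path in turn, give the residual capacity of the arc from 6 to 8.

Residual capacity of (6,8): 26

after path 1 (4→2→3→1, push 4): res(6,8)=27
after path 2 (4→5→6→8→7→0→1, push 8): res(6,8)=19
after path 3 (4→5→6→1, push 7): res(6,8)=19
after path 4 (4→9→7→6→1, push 4): res(6,8)=19
after path 5 (4→9→8→6→1, push 2): res(6,8)=21
after path 6 (4→2→3→10→0→1, push 1): res(6,8)=21
after path 7 (4→5→9→8→6→1, push 5): res(6,8)=26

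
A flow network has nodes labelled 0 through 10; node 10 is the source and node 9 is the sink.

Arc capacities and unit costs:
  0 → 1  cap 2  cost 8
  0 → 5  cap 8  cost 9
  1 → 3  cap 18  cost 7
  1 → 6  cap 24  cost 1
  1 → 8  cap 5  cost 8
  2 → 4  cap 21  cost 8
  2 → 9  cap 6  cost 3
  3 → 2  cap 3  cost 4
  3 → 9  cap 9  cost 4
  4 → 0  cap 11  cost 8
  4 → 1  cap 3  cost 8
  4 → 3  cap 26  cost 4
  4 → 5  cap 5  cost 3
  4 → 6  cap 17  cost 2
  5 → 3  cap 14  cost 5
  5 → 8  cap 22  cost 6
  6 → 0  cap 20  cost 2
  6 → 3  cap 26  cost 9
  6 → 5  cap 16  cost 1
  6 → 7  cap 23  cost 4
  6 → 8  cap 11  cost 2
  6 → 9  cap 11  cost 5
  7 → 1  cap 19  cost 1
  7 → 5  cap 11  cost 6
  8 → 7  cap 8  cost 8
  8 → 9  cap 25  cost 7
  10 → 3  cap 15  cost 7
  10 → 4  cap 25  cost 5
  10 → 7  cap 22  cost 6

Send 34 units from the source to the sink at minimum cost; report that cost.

Minimum cost for 34 units: 454

shortest-cost path #1: 10→3→9 push 9 @ unit cost 11 (adds 99)
shortest-cost path #2: 10→4→6→9 push 11 @ unit cost 12 (adds 132)
shortest-cost path #3: 10→3→2→9 push 3 @ unit cost 14 (adds 42)
shortest-cost path #4: 10→4→6→8→9 push 6 @ unit cost 16 (adds 96)
shortest-cost path #5: 10→7→1→6→8→9 push 5 @ unit cost 17 (adds 85)
total cost = 454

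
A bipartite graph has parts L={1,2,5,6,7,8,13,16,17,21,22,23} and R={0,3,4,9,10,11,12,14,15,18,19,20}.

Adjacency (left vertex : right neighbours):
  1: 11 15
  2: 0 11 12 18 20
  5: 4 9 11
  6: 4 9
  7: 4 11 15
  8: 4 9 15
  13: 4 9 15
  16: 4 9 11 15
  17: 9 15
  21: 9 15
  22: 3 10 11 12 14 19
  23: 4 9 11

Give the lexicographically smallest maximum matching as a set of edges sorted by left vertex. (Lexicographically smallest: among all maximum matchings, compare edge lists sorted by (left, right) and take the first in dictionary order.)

|M| = 6 (so the lex-smallest maximum matching has 6 edges)
process left vertices in ascending order; for each, take the smallest-labelled available neighbour that still permits 6 edges overall, or leave it unmatched if none does
lex-smallest matching: {1-11, 2-0, 5-4, 6-9, 7-15, 22-3}

Lex-smallest maximum matching: {(1,11), (2,0), (5,4), (6,9), (7,15), (22,3)}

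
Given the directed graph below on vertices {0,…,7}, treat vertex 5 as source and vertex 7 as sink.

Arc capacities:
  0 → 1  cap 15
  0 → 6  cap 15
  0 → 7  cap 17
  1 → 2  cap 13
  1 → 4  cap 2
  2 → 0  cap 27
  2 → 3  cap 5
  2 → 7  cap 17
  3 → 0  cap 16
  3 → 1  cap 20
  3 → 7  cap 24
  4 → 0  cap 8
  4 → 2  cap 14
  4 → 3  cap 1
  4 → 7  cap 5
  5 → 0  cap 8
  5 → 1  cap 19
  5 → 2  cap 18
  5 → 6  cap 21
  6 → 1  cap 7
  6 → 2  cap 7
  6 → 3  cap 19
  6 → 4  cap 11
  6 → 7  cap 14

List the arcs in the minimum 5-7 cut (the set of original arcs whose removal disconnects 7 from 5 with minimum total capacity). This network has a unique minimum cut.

Min-cut arcs: {(1,2), (1,4), (5,0), (5,2), (5,6)} (total capacity 62)

augment #1: 5→0→7 push 8
augment #2: 5→2→7 push 17
augment #3: 5→6→7 push 14
augment #4: 5→1→4→7 push 2
augment #5: 5→2→0→7 push 1
augment #6: 5→6→3→7 push 7
augment #7: 5→1→2→0→7 push 8
augment #8: 5→1→2→3→7 push 5
max flow = 62; residual-reachable set from 5 gives S-side
cut edges (S→T): {(1,2), (1,4), (5,0), (5,2), (5,6)} total cap 62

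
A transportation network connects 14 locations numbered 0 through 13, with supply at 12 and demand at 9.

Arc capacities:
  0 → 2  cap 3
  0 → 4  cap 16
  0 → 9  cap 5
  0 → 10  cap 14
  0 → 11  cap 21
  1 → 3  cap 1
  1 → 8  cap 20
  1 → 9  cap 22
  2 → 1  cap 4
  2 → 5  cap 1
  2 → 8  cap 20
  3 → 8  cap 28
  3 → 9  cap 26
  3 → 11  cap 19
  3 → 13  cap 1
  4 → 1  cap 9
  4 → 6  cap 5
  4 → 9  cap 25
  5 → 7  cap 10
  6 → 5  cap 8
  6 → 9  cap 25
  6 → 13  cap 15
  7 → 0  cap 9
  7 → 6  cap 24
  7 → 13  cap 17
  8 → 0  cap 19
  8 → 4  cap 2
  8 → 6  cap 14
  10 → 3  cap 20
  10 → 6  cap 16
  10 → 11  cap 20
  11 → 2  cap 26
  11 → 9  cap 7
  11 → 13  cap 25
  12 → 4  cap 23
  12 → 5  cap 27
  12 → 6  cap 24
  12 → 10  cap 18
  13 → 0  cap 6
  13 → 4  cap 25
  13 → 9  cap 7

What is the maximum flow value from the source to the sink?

Maximum flow value: 75

augment #1: 12→4→9 bottleneck 23, total now 23
augment #2: 12→6→9 bottleneck 24, total now 47
augment #3: 12→10→3→9 bottleneck 18, total now 65
augment #4: 12→5→7→0→9 bottleneck 5, total now 70
augment #5: 12→5→7→6→9 bottleneck 1, total now 71
augment #6: 12→5→7→13→9 bottleneck 4, total now 75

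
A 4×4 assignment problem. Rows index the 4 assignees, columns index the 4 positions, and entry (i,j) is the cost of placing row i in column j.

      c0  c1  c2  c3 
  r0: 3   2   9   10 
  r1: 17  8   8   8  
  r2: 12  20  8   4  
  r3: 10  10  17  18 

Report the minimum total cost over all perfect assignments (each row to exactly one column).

Minimum assignment cost: 24

optimal assignment: row0→col1 (cost 2), row1→col2 (cost 8), row2→col3 (cost 4), row3→col0 (cost 10)
total = 2 + 8 + 4 + 10 = 24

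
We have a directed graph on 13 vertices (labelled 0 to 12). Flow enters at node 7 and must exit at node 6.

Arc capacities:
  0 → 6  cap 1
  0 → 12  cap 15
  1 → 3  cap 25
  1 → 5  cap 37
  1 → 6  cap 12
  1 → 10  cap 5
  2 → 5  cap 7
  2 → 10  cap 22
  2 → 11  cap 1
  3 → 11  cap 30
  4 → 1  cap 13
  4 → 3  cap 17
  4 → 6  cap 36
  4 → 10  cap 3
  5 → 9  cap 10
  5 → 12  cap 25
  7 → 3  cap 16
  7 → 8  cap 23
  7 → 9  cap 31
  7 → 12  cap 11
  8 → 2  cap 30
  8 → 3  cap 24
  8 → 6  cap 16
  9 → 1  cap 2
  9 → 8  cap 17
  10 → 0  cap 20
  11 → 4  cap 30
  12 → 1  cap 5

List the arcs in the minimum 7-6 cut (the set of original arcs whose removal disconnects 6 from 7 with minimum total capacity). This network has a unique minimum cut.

augment #1: 7→8→6 push 16
augment #2: 7→9→1→6 push 2
augment #3: 7→12→1→6 push 5
augment #4: 7→3→11→4→6 push 16
augment #5: 7→8→2→10→0→6 push 1
augment #6: 7→8→2→11→4→6 push 1
augment #7: 7→8→3→11→4→6 push 5
augment #8: 7→9→8→3→11→4→6 push 8
max flow = 54; residual-reachable set from 7 gives S-side
cut edges (S→T): {(0,6), (8,6), (9,1), (11,4), (12,1)} total cap 54

Min-cut arcs: {(0,6), (8,6), (9,1), (11,4), (12,1)} (total capacity 54)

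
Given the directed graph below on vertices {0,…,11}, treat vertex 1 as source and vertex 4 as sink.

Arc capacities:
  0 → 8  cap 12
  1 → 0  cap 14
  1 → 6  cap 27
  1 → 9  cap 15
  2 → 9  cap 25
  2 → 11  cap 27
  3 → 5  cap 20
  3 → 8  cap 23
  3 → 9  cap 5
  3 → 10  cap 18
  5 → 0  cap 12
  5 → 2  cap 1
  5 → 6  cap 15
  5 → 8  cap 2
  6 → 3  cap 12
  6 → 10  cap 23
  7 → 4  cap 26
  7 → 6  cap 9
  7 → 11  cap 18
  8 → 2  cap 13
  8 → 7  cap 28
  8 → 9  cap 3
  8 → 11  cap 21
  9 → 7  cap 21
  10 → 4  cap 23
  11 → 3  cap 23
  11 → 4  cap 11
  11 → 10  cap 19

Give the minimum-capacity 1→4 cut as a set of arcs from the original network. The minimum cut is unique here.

Min-cut arcs: {(0,8), (1,6), (1,9)} (total capacity 54)

augment #1: 1→6→10→4 push 23
augment #2: 1→9→7→4 push 15
augment #3: 1→0→8→7→4 push 11
augment #4: 1→0→8→11→4 push 1
augment #5: 1→6→3→8→11→4 push 4
max flow = 54; residual-reachable set from 1 gives S-side
cut edges (S→T): {(0,8), (1,6), (1,9)} total cap 54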